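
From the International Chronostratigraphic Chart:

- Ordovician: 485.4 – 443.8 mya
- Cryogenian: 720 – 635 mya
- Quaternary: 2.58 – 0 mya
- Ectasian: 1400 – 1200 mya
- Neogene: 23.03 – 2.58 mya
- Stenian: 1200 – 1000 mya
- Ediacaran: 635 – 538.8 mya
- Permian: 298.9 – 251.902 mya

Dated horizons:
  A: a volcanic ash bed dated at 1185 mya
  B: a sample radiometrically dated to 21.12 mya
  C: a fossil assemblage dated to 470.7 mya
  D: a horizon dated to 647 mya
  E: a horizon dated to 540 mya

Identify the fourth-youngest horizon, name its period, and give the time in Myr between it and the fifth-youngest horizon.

Sorted youngest-first by Ma: B (21.12), C (470.7), E (540), D (647), A (1185).
The fourth youngest is D at 647 Ma, which lies in 720–635 Ma: the Cryogenian.
The fifth youngest is A at 1185 Ma; separation = |647 − 1185| = 538 Myr.

D, in the Cryogenian; 538 million years to A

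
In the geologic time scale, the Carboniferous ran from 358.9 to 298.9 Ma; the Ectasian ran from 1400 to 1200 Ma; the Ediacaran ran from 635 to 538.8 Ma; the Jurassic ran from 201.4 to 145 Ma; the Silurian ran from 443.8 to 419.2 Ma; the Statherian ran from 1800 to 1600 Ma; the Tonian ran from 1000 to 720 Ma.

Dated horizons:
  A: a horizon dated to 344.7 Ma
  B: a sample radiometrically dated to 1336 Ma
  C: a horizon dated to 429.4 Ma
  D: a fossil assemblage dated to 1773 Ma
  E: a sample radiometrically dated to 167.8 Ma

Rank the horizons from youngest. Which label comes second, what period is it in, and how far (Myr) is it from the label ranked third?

Smaller Ma means younger, so youngest first: E 167.8 < A 344.7 < C 429.4 < B 1336 < D 1773.
Counting 2 along gives A (344.7 Ma); the excerpt puts that inside the Carboniferous, 358.9–298.9 Ma.
Next in line is C (429.4 Ma), and 429.4 − 344.7 = 84.7 Myr.

A, in the Carboniferous; 84.7 million years to C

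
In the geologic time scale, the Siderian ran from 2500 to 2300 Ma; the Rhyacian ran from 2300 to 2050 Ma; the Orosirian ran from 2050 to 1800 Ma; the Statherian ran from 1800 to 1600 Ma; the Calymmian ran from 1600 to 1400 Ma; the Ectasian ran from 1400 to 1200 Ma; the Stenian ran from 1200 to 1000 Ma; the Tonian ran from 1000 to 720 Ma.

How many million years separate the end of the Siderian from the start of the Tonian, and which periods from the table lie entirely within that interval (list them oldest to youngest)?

1300 million years; Rhyacian, Orosirian, Statherian, Calymmian, Ectasian, Stenian

The Siderian closes at 2300 Ma and the Tonian opens at 1000 Ma, so the interval is 2300 − 1000 = 1300 Myr.
A period fits inside if it starts at or after 2300 Ma and ends at or before 1000 Ma; oldest first that gives Rhyacian, Orosirian, Statherian, Calymmian, Ectasian, Stenian.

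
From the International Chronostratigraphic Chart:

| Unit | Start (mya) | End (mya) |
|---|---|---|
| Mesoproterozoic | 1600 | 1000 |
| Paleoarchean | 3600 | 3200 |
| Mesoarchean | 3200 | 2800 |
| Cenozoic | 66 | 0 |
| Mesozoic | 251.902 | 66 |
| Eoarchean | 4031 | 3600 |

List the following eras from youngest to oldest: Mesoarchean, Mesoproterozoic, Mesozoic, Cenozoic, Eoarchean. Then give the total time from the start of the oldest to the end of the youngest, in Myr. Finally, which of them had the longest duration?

Cenozoic → Mesozoic → Mesoproterozoic → Mesoarchean → Eoarchean; total span 4031 Myr; longest is Mesoproterozoic

From the excerpt: Mesoarchean 3200–2800; Mesoproterozoic 1600–1000; Mesozoic 251.902–66; Cenozoic 66–0; Eoarchean 4031–3600 (Ma).
Larger Ma is earlier, so the oldest is Eoarchean and the youngest is Cenozoic; youngest to oldest: Cenozoic, Mesozoic, Mesoproterozoic, Mesoarchean, Eoarchean.
Oldest start 4031 minus youngest end 0 gives 4031 Myr overall.
Individual lengths (start − end): Mesoarchean 400; Cenozoic 66; Mesozoic 185.902; Mesoproterozoic 600; Eoarchean 431. The largest is Mesoproterozoic at 600 Myr.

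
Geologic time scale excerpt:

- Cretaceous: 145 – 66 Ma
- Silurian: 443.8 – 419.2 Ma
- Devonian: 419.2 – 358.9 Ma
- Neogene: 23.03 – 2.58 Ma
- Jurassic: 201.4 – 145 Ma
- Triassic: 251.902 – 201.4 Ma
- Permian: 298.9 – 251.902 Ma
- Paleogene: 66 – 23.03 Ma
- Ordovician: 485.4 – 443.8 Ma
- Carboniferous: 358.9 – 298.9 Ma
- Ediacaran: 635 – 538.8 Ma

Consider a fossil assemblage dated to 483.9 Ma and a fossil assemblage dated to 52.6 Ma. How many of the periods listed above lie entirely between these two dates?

7

483.9 Ma sits inside the Ordovician (485.4–443.8) and 52.6 Ma inside the Paleogene (66–23.03); neither of those is wholly between the two dates.
The listed periods lying completely between them are Silurian, Devonian, Carboniferous, Permian, Triassic, Jurassic, Cretaceous — 7 in all.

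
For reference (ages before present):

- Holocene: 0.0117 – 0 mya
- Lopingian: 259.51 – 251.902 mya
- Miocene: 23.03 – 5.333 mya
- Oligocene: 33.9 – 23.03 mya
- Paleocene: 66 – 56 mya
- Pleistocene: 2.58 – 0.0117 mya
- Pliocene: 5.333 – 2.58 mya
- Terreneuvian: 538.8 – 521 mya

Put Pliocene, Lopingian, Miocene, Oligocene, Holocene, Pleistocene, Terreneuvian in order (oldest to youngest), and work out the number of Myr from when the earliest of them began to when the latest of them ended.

Terreneuvian, Lopingian, Oligocene, Miocene, Pliocene, Pleistocene, Holocene; total span 538.8 Myr

Start ages (Ma): Terreneuvian 538.8, Lopingian 259.51, Oligocene 33.9, Miocene 23.03, Pliocene 5.333, Pleistocene 2.58, Holocene 0.0117.
Ordered oldest to youngest: Terreneuvian, Lopingian, Oligocene, Miocene, Pliocene, Pleistocene, Holocene.
Span = 538.8 − 0 = 538.8 Myr.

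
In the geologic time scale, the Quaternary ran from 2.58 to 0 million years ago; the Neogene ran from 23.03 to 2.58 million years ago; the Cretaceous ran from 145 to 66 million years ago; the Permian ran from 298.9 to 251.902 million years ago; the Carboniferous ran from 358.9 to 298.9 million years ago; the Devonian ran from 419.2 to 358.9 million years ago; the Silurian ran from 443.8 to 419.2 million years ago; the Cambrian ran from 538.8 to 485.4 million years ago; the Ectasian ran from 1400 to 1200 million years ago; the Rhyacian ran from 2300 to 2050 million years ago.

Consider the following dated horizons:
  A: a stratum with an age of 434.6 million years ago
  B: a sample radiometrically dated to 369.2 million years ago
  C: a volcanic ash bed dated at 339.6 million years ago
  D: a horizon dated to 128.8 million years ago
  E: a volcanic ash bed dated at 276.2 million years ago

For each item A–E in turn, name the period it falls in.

Match each age against the start–end ranges in the excerpt: A = 434.6 Ma → Silurian (443.8–419.2); B = 369.2 Ma → Devonian (419.2–358.9); C = 339.6 Ma → Carboniferous (358.9–298.9); D = 128.8 Ma → Cretaceous (145–66); E = 276.2 Ma → Permian (298.9–251.902).

A — Silurian; B — Devonian; C — Carboniferous; D — Cretaceous; E — Permian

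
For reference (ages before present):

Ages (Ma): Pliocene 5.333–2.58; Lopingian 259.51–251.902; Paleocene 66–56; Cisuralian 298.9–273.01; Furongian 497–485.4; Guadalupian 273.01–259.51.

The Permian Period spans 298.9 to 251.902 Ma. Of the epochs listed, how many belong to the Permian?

3

Epochs inside 298.9–251.902 Ma: Cisuralian, Guadalupian, Lopingian — 3 in total.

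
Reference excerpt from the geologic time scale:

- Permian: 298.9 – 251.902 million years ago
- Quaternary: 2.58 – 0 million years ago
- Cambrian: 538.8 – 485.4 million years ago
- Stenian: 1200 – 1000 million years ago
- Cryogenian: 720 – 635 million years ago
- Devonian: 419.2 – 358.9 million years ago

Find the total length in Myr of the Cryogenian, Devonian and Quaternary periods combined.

147.88 million years

Each duration: Cryogenian = 85; Devonian = 60.3; Quaternary = 2.58.
Sum: 85 + 60.3 + 2.58 = 147.88 Myr.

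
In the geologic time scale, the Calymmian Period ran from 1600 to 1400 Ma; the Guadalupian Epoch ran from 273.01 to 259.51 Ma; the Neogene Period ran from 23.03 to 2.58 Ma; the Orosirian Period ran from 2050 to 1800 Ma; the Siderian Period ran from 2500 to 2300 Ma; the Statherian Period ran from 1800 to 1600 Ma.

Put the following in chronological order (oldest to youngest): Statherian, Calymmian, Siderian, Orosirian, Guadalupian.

Siderian, Orosirian, Statherian, Calymmian, Guadalupian

The oldest of these is Siderian (starts 2500 Ma) and the youngest is Guadalupian (ends 259.51 Ma).
In between, by decreasing start age: Orosirian (2050), Statherian (1800), Calymmian (1600).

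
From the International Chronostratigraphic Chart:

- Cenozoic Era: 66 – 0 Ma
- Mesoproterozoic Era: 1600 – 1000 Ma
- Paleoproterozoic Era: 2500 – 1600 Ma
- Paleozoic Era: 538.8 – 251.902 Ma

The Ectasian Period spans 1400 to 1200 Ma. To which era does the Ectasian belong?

The Ectasian (1400–1200 Ma) lies entirely within 1600–1000 Ma, the Mesoproterozoic Era.

Mesoproterozoic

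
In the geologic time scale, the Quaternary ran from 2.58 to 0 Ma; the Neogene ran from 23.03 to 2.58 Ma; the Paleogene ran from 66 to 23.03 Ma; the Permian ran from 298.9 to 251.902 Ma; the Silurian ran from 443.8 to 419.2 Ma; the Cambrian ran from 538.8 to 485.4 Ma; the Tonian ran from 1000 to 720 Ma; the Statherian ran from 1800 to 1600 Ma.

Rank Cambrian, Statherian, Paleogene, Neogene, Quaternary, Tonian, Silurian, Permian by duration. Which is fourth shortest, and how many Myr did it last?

Paleogene, 42.97 million years

Start − end for each: Cambrian 538.8 − 485.4 = 53.4; Statherian 1800 − 1600 = 200; Paleogene 66 − 23.03 = 42.97; Neogene 23.03 − 2.58 = 20.45; Quaternary 2.58 − 0 = 2.58; Tonian 1000 − 720 = 280; Silurian 443.8 − 419.2 = 24.6; Permian 298.9 − 251.902 = 46.998.
Ranking these from shortest: Quaternary < Neogene < Silurian < Paleogene < Permian < Cambrian < Statherian < Tonian.
Position 4 in that ranking is Paleogene, which lasted 42.97 Myr.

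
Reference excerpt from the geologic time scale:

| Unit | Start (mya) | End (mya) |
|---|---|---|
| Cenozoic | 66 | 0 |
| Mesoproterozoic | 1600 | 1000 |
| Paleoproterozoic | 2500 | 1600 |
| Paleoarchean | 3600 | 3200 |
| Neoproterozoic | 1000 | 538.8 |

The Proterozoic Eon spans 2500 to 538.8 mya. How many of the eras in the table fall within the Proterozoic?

3

Eras inside 2500–538.8 Ma: Paleoproterozoic, Mesoproterozoic, Neoproterozoic — 3 in total.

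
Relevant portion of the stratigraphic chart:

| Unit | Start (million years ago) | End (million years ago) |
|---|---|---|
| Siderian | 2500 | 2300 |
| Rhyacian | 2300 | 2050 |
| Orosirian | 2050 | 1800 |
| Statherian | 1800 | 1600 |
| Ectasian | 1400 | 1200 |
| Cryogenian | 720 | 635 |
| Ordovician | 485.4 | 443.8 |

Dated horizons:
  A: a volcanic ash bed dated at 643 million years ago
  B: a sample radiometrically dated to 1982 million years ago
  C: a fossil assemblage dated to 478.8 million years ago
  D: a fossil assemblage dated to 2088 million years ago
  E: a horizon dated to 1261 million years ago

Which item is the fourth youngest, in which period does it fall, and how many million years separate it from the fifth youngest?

B, in the Orosirian; 106 million years to D

Smaller Ma means younger, so youngest first: C 478.8 < A 643 < E 1261 < B 1982 < D 2088.
Counting 4 along gives B (1982 Ma); the excerpt puts that inside the Orosirian, 2050–1800 Ma.
Next in line is D (2088 Ma), and 2088 − 1982 = 106 Myr.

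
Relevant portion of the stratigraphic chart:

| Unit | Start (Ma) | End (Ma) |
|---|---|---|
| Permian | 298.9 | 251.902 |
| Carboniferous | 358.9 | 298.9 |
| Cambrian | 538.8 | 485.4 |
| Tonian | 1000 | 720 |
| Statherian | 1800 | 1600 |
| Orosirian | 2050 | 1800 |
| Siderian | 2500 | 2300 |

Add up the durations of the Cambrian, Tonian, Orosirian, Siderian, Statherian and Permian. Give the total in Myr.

1030.398 million years

Each duration: Cambrian = 53.4; Tonian = 280; Orosirian = 250; Siderian = 200; Statherian = 200; Permian = 46.998.
Sum: 53.4 + 280 + 250 + 200 + 200 + 46.998 = 1030.398 Myr.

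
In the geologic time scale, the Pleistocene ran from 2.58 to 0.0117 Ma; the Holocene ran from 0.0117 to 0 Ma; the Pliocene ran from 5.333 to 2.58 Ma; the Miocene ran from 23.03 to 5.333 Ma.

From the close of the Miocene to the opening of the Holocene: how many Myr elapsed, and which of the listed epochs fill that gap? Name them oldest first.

5.3213 million years; Pliocene, Pleistocene

The Miocene closes at 5.333 Ma and the Holocene opens at 0.0117 Ma, so the interval is 5.333 − 0.0117 = 5.3213 Myr.
An epoch fits inside if it starts at or after 5.333 Ma and ends at or before 0.0117 Ma; oldest first that gives Pliocene, Pleistocene.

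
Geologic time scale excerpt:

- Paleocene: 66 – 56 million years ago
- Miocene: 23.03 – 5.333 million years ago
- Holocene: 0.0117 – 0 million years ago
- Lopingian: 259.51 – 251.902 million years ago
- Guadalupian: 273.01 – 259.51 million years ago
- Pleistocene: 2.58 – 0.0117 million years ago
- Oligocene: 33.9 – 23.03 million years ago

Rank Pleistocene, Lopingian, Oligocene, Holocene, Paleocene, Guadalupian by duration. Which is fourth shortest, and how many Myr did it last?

Start − end for each: Pleistocene 2.58 − 0.0117 = 2.5683; Lopingian 259.51 − 251.902 = 7.608; Oligocene 33.9 − 23.03 = 10.87; Holocene 0.0117 − 0 = 0.0117; Paleocene 66 − 56 = 10; Guadalupian 273.01 − 259.51 = 13.5.
Ranking these from shortest: Holocene < Pleistocene < Lopingian < Paleocene < Oligocene < Guadalupian.
Position 4 in that ranking is Paleocene, which lasted 10 Myr.

Paleocene, 10 million years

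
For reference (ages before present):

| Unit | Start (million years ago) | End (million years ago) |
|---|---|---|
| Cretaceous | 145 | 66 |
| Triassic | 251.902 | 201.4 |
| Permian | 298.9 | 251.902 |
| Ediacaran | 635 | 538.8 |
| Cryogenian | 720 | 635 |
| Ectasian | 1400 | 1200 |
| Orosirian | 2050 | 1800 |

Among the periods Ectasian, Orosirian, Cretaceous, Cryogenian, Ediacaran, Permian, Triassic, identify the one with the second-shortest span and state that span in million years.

Durations: Ectasian 200; Orosirian 250; Cretaceous 79; Cryogenian 85; Ediacaran 96.2; Permian 46.998; Triassic 50.502 Myr.
Sorted shortest-first: Permian (46.998), Triassic (50.502), Cretaceous (79), Cryogenian (85), Ediacaran (96.2), Ectasian (200), Orosirian (250).
The second shortest is Triassic at 50.502 Myr.

Triassic, 50.502 million years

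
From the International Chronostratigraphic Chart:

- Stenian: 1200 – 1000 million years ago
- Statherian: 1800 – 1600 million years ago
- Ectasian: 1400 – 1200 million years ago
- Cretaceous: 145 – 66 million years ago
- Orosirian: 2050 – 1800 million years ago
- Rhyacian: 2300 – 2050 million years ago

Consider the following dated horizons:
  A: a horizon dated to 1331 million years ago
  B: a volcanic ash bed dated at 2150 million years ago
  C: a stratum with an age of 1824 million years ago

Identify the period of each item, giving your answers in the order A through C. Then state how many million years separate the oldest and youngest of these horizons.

A — Ectasian; B — Rhyacian; C — Orosirian; span 819 million years

Match each age against the start–end ranges in the excerpt: A = 1331 Ma → Ectasian (1400–1200); B = 2150 Ma → Rhyacian (2300–2050); C = 1824 Ma → Orosirian (2050–1800).
The largest age is 2150 Ma and the smallest is 1331 Ma; their difference is 819 Myr.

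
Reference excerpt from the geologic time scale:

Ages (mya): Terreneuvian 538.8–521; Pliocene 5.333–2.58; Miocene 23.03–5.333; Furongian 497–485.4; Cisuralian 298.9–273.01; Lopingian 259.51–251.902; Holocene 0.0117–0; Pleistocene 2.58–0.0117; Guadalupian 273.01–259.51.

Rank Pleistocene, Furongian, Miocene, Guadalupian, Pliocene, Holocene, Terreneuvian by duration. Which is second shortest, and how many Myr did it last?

Durations: Pleistocene 2.5683; Furongian 11.6; Miocene 17.697; Guadalupian 13.5; Pliocene 2.753; Holocene 0.0117; Terreneuvian 17.8 Myr.
Sorted shortest-first: Holocene (0.0117), Pleistocene (2.5683), Pliocene (2.753), Furongian (11.6), Guadalupian (13.5), Miocene (17.697), Terreneuvian (17.8).
The second shortest is Pleistocene at 2.5683 Myr.

Pleistocene, 2.5683 million years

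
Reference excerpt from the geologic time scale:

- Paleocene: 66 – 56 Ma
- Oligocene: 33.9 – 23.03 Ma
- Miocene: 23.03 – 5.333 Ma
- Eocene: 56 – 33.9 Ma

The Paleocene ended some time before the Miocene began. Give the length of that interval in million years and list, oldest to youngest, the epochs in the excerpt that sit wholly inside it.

32.97 million years; Eocene, Oligocene

The Paleocene closes at 56 Ma and the Miocene opens at 23.03 Ma, so the interval is 56 − 23.03 = 32.97 Myr.
An epoch fits inside if it starts at or after 56 Ma and ends at or before 23.03 Ma; oldest first that gives Eocene, Oligocene.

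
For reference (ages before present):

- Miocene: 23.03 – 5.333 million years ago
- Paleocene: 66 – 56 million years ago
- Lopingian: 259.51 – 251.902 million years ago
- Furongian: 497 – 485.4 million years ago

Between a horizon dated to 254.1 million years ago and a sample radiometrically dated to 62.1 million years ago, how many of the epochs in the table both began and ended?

0

Checking each listed span, none has both start < 254.1 Ma and end > 62.1 Ma — every epoch straddles one of the two dates or lies outside them — so the count is 0.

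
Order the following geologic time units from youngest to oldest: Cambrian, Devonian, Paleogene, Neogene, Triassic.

Neogene → Paleogene → Triassic → Devonian → Cambrian

Group by era (each group listed oldest first) — Paleozoic: Cambrian, Devonian; Mesozoic: Triassic; Cenozoic: Paleogene, Neogene. The eras run Paleozoic → Mesozoic → Cenozoic. Concatenating the groups in that era order and then reversing gives youngest to oldest.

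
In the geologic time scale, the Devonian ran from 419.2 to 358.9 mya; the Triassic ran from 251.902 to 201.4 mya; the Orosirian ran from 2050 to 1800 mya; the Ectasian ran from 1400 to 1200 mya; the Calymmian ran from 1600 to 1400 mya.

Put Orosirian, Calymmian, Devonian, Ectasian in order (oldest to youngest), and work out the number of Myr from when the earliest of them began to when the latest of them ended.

Start ages (Ma): Orosirian 2050, Calymmian 1600, Ectasian 1400, Devonian 419.2.
Ordered oldest to youngest: Orosirian, Calymmian, Ectasian, Devonian.
Span = 2050 − 358.9 = 1691.1 Myr.

Orosirian → Calymmian → Ectasian → Devonian; total span 1691.1 Myr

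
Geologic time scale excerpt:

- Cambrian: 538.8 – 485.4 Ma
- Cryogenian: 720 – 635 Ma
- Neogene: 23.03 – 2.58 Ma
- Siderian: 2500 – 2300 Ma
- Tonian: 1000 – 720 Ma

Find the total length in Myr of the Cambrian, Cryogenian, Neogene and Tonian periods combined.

Duration is start − end for each: (538.8 − 485.4) + (720 − 635) + (23.03 − 2.58) + (1000 − 720).
That is 53.4 + 85 + 20.45 + 280, which totals 438.85 million years.

438.85 million years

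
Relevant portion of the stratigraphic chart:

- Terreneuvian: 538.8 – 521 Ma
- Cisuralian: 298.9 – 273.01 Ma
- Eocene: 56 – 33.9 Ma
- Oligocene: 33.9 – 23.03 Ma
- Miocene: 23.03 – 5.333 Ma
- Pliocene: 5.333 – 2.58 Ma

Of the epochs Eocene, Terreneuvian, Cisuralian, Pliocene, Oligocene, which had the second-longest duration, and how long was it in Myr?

Eocene, 22.1 million years

Durations: Eocene 22.1; Terreneuvian 17.8; Cisuralian 25.89; Pliocene 2.753; Oligocene 10.87 Myr.
Sorted longest-first: Cisuralian (25.89), Eocene (22.1), Terreneuvian (17.8), Oligocene (10.87), Pliocene (2.753).
The second longest is Eocene at 22.1 Myr.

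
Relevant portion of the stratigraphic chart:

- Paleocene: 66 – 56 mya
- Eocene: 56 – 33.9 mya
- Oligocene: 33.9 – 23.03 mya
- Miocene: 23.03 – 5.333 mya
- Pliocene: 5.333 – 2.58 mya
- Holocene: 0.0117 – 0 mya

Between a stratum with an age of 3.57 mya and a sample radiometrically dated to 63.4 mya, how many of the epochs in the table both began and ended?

The older date is 63.4 Ma and the younger is 3.57 Ma.
Epochs with start < 63.4 and end > 3.57 Ma: Eocene (56–33.9), Oligocene (33.9–23.03), Miocene (23.03–5.333).
That is 3 complete epochs.

3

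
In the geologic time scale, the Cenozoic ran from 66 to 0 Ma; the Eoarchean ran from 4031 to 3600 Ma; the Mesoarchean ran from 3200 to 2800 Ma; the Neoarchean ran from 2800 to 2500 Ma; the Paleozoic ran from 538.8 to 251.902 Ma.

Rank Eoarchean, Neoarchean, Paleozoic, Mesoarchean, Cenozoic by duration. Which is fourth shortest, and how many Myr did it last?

Mesoarchean, 400 million years

Durations: Eoarchean 431; Neoarchean 300; Paleozoic 286.898; Mesoarchean 400; Cenozoic 66 Myr.
Sorted shortest-first: Cenozoic (66), Paleozoic (286.898), Neoarchean (300), Mesoarchean (400), Eoarchean (431).
The fourth shortest is Mesoarchean at 400 Myr.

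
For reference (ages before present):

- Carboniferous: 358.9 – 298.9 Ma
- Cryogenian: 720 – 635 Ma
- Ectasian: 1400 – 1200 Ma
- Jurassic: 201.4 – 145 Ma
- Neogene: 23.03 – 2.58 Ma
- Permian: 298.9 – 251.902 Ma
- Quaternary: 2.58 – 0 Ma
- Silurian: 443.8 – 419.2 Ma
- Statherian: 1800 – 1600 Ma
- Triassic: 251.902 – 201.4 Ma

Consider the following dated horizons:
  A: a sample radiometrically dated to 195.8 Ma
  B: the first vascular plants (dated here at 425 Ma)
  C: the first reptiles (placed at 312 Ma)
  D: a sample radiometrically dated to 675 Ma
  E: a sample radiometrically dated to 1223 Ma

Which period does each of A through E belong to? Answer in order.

Match each age against the start–end ranges in the excerpt: A = 195.8 Ma → Jurassic (201.4–145); B = 425 Ma → Silurian (443.8–419.2); C = 312 Ma → Carboniferous (358.9–298.9); D = 675 Ma → Cryogenian (720–635); E = 1223 Ma → Ectasian (1400–1200).

A — Jurassic; B — Silurian; C — Carboniferous; D — Cryogenian; E — Ectasian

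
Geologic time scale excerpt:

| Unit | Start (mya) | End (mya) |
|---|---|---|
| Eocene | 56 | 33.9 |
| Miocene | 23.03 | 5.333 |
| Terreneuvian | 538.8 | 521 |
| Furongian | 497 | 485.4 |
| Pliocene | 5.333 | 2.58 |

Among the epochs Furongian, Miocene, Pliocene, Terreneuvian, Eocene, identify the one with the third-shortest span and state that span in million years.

Durations: Furongian 11.6; Miocene 17.697; Pliocene 2.753; Terreneuvian 17.8; Eocene 22.1 Myr.
Sorted shortest-first: Pliocene (2.753), Furongian (11.6), Miocene (17.697), Terreneuvian (17.8), Eocene (22.1).
The third shortest is Miocene at 17.697 Myr.

Miocene, 17.697 million years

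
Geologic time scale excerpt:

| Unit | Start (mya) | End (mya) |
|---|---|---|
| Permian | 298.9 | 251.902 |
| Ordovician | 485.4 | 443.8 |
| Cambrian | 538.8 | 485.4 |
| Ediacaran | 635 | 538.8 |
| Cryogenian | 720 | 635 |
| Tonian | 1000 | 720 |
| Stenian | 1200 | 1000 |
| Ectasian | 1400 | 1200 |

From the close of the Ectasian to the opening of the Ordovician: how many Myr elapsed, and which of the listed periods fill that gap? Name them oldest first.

End of Ectasian = 1200 Ma; start of Ordovician = 485.4 Ma.
Gap = 1200 − 485.4 = 714.6 Myr.
Periods wholly inside 1200–485.4 Ma: Stenian (1200–1000), Tonian (1000–720), Cryogenian (720–635), Ediacaran (635–538.8), Cambrian (538.8–485.4).

714.6 million years; Stenian, Tonian, Cryogenian, Ediacaran, Cambrian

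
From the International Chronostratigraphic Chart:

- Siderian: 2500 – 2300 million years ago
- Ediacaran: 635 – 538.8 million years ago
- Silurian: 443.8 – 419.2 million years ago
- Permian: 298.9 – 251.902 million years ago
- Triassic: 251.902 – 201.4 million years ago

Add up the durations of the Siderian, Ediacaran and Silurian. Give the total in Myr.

Each duration: Siderian = 200; Ediacaran = 96.2; Silurian = 24.6.
Sum: 200 + 96.2 + 24.6 = 320.8 Myr.

320.8 million years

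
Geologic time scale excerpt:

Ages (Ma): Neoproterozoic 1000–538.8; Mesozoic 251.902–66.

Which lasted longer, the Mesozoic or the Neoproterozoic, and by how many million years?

Neoproterozoic, by 275.298 million years

Mesozoic: 251.902 − 66 = 185.902 Myr.
Neoproterozoic: 1000 − 538.8 = 461.2 Myr.
Difference: 461.2 − 185.902 = 275.298 Myr, so the Neoproterozoic was longer.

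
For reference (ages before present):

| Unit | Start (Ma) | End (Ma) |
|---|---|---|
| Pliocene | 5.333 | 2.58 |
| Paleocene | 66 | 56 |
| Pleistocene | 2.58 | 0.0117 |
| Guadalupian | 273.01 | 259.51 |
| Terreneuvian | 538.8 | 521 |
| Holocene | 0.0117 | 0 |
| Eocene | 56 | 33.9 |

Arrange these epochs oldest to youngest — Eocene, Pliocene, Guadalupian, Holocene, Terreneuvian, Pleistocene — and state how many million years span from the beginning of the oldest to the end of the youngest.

Start ages (Ma): Terreneuvian 538.8, Guadalupian 273.01, Eocene 56, Pliocene 5.333, Pleistocene 2.58, Holocene 0.0117.
Ordered oldest to youngest: Terreneuvian, Guadalupian, Eocene, Pliocene, Pleistocene, Holocene.
Span = 538.8 − 0 = 538.8 Myr.

Terreneuvian → Guadalupian → Eocene → Pliocene → Pleistocene → Holocene; total span 538.8 Myr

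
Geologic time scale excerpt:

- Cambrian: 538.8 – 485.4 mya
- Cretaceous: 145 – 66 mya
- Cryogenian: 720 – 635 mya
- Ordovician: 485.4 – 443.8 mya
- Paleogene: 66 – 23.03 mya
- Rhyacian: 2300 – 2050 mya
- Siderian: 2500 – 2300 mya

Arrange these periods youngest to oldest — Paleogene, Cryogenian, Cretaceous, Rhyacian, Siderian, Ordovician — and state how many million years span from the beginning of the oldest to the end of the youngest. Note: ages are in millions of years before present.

From the excerpt: Paleogene 66–23.03; Cryogenian 720–635; Cretaceous 145–66; Rhyacian 2300–2050; Siderian 2500–2300; Ordovician 485.4–443.8 (Ma).
Larger Ma is earlier, so the oldest is Siderian and the youngest is Paleogene; youngest to oldest: Paleogene, Cretaceous, Ordovician, Cryogenian, Rhyacian, Siderian.
Oldest start 2500 minus youngest end 23.03 gives 2476.97 Myr overall.

Paleogene → Cretaceous → Ordovician → Cryogenian → Rhyacian → Siderian; total span 2476.97 Myr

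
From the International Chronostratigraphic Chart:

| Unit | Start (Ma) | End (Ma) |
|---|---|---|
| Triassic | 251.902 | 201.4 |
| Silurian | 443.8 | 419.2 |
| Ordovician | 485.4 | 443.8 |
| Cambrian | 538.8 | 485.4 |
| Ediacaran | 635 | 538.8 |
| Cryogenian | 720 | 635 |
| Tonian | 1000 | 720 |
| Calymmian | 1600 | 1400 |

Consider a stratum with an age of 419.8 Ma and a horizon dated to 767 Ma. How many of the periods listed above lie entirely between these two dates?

The older date is 767 Ma and the younger is 419.8 Ma.
Periods with start < 767 and end > 419.8 Ma: Cryogenian (720–635), Ediacaran (635–538.8), Cambrian (538.8–485.4), Ordovician (485.4–443.8).
That is 4 complete periods.

4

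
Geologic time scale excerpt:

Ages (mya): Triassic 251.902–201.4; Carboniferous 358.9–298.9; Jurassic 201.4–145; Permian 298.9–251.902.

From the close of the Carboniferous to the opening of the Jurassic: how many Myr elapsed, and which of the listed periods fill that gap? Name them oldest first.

End of Carboniferous = 298.9 Ma; start of Jurassic = 201.4 Ma.
Gap = 298.9 − 201.4 = 97.5 Myr.
Periods wholly inside 298.9–201.4 Ma: Permian (298.9–251.902), Triassic (251.902–201.4).

97.5 million years; Permian, Triassic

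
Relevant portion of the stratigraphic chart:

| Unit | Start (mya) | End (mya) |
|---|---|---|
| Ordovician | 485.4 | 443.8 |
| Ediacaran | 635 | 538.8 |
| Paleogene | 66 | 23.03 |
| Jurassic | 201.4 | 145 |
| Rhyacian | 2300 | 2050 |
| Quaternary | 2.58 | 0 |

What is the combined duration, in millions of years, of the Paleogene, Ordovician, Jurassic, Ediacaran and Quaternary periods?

239.75 million years

Duration is start − end for each: (66 − 23.03) + (485.4 − 443.8) + (201.4 − 145) + (635 − 538.8) + (2.58 − 0).
That is 42.97 + 41.6 + 56.4 + 96.2 + 2.58, which totals 239.75 million years.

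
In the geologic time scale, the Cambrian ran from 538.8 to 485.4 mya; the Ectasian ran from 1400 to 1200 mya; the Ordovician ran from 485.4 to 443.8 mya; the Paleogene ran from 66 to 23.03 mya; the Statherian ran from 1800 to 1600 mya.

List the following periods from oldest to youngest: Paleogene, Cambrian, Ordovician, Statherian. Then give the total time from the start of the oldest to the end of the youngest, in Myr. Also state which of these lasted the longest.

Statherian → Cambrian → Ordovician → Paleogene; total span 1776.97 Myr; longest is Statherian

From the excerpt: Paleogene 66–23.03; Cambrian 538.8–485.4; Ordovician 485.4–443.8; Statherian 1800–1600 (Ma).
Larger Ma is earlier, so the oldest is Statherian and the youngest is Paleogene; oldest to youngest: Statherian, Cambrian, Ordovician, Paleogene.
Oldest start 1800 minus youngest end 23.03 gives 1776.97 Myr overall.
Individual lengths (start − end): Paleogene 42.97; Statherian 200; Ordovician 41.6; Cambrian 53.4. The largest is Statherian at 200 Myr.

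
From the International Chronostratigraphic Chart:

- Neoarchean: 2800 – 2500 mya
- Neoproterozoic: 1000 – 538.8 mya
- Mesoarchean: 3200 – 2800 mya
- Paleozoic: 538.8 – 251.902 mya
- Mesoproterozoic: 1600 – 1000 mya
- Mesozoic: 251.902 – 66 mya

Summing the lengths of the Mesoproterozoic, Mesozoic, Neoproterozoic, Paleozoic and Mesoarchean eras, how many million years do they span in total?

1934 million years

Each duration: Mesoproterozoic = 600; Mesozoic = 185.902; Neoproterozoic = 461.2; Paleozoic = 286.898; Mesoarchean = 400.
Sum: 600 + 185.902 + 461.2 + 286.898 + 400 = 1934 Myr.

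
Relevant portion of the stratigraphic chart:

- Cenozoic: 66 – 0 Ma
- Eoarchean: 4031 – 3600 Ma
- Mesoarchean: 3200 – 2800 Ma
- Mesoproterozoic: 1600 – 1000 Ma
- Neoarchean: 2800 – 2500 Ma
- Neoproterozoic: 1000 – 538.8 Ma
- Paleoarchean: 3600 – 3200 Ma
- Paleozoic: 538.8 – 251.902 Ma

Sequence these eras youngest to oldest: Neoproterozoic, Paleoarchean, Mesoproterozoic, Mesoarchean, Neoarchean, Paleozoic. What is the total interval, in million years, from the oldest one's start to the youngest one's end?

Paleozoic, Neoproterozoic, Mesoproterozoic, Neoarchean, Mesoarchean, Paleoarchean; total span 3348.098 Myr

From the excerpt: Neoproterozoic 1000–538.8; Paleoarchean 3600–3200; Mesoproterozoic 1600–1000; Mesoarchean 3200–2800; Neoarchean 2800–2500; Paleozoic 538.8–251.902 (Ma).
Larger Ma is earlier, so the oldest is Paleoarchean and the youngest is Paleozoic; youngest to oldest: Paleozoic, Neoproterozoic, Mesoproterozoic, Neoarchean, Mesoarchean, Paleoarchean.
Oldest start 3600 minus youngest end 251.902 gives 3348.098 Myr overall.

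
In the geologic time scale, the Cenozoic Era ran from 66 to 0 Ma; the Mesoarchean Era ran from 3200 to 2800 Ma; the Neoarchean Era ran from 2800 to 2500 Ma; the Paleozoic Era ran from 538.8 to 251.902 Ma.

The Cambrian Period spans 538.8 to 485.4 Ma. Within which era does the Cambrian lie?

The Cambrian (538.8–485.4 Ma) lies entirely within 538.8–251.902 Ma, the Paleozoic Era.

Paleozoic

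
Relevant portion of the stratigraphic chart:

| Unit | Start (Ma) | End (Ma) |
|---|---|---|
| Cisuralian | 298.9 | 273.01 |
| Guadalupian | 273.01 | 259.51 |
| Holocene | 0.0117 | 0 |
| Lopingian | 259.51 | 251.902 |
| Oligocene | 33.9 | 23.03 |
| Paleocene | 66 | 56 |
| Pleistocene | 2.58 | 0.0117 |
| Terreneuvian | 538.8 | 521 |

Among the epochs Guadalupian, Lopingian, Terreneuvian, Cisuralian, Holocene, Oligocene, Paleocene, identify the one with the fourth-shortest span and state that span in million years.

Oligocene, 10.87 million years

Durations: Guadalupian 13.5; Lopingian 7.608; Terreneuvian 17.8; Cisuralian 25.89; Holocene 0.0117; Oligocene 10.87; Paleocene 10 Myr.
Sorted shortest-first: Holocene (0.0117), Lopingian (7.608), Paleocene (10), Oligocene (10.87), Guadalupian (13.5), Terreneuvian (17.8), Cisuralian (25.89).
The fourth shortest is Oligocene at 10.87 Myr.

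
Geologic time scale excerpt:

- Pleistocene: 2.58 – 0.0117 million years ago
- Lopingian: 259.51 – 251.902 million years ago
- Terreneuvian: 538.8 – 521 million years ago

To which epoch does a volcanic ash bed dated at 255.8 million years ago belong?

Lopingian

255.8 Ma lies between 259.51 and 251.902 Ma, so it falls in the Lopingian.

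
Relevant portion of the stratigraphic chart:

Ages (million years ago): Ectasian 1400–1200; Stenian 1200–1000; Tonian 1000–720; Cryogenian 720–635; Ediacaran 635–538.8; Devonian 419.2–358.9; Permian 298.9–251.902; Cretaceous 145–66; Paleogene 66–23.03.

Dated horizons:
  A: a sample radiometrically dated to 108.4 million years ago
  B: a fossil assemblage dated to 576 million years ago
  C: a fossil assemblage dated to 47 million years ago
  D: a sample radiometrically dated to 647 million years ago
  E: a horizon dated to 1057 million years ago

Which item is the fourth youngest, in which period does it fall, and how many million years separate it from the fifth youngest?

Sorted youngest-first by Ma: C (47), A (108.4), B (576), D (647), E (1057).
The fourth youngest is D at 647 Ma, which lies in 720–635 Ma: the Cryogenian.
The fifth youngest is E at 1057 Ma; separation = |647 − 1057| = 410 Myr.

D, in the Cryogenian; 410 million years to E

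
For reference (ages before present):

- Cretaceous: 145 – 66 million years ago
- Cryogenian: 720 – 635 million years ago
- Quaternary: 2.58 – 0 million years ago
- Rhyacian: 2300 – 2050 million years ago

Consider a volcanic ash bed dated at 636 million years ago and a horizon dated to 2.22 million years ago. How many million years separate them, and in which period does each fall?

Elapsed time: 636 − 2.22 = 633.78 Myr.
636 Ma lies within 720–635 Ma: Cryogenian.
2.22 Ma lies within 2.58–0 Ma: Quaternary.

633.78 million years apart; the first in the Cryogenian, the second in the Quaternary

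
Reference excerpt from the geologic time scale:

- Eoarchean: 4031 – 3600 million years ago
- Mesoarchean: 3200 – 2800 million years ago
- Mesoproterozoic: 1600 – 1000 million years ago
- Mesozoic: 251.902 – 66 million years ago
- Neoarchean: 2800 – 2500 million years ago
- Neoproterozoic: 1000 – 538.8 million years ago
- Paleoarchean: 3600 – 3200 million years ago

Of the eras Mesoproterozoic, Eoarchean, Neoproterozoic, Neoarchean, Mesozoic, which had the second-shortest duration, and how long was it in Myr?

Durations: Mesoproterozoic 600; Eoarchean 431; Neoproterozoic 461.2; Neoarchean 300; Mesozoic 185.902 Myr.
Sorted shortest-first: Mesozoic (185.902), Neoarchean (300), Eoarchean (431), Neoproterozoic (461.2), Mesoproterozoic (600).
The second shortest is Neoarchean at 300 Myr.

Neoarchean, 300 million years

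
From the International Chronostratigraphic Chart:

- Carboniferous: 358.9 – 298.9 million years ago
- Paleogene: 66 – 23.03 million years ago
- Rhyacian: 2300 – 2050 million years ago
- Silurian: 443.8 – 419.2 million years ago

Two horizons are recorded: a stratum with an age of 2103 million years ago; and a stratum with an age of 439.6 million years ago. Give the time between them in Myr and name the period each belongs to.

1663.4 million years apart; the first in the Rhyacian, the second in the Silurian

Elapsed time: 2103 − 439.6 = 1663.4 Myr.
2103 Ma lies within 2300–2050 Ma: Rhyacian.
439.6 Ma lies within 443.8–419.2 Ma: Silurian.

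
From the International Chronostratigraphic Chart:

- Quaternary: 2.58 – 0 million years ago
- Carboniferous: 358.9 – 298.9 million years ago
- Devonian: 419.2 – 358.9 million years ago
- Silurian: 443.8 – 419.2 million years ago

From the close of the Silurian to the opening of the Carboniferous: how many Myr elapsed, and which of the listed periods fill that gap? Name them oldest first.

End of Silurian = 419.2 Ma; start of Carboniferous = 358.9 Ma.
Gap = 419.2 − 358.9 = 60.3 Myr.
Periods wholly inside 419.2–358.9 Ma: Devonian (419.2–358.9).

60.3 million years; Devonian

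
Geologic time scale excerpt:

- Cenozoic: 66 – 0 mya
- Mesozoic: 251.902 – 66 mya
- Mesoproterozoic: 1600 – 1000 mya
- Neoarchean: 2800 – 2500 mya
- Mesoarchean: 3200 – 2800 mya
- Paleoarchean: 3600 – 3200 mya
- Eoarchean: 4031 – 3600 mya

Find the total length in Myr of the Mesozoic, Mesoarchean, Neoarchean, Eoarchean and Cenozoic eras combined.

1382.902 million years

Duration is start − end for each: (251.902 − 66) + (3200 − 2800) + (2800 − 2500) + (4031 − 3600) + (66 − 0).
That is 185.902 + 400 + 300 + 431 + 66, which totals 1382.902 million years.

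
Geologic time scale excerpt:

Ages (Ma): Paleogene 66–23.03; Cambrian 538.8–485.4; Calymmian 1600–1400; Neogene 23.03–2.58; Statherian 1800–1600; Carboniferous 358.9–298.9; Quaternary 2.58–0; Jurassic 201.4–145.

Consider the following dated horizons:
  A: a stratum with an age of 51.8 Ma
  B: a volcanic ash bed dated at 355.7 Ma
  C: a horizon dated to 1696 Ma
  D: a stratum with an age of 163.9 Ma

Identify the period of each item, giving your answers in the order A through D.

A — Paleogene; B — Carboniferous; C — Statherian; D — Jurassic

Match each age against the start–end ranges in the excerpt: A = 51.8 Ma → Paleogene (66–23.03); B = 355.7 Ma → Carboniferous (358.9–298.9); C = 1696 Ma → Statherian (1800–1600); D = 163.9 Ma → Jurassic (201.4–145).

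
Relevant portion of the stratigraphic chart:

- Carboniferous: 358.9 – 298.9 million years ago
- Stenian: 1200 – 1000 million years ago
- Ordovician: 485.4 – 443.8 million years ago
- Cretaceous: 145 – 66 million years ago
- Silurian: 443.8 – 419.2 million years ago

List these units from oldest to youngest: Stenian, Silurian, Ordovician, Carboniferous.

Stenian, Ordovician, Silurian, Carboniferous

The oldest of these is Stenian (starts 1200 Ma) and the youngest is Carboniferous (ends 298.9 Ma).
In between, by decreasing start age: Ordovician (485.4), Silurian (443.8).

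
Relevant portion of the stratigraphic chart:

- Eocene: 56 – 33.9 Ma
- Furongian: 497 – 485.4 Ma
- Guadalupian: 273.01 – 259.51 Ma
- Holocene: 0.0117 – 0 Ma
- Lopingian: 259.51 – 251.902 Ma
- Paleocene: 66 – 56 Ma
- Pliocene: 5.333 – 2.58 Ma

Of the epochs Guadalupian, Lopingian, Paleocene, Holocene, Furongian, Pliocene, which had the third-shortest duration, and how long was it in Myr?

Lopingian, 7.608 million years

Start − end for each: Guadalupian 273.01 − 259.51 = 13.5; Lopingian 259.51 − 251.902 = 7.608; Paleocene 66 − 56 = 10; Holocene 0.0117 − 0 = 0.0117; Furongian 497 − 485.4 = 11.6; Pliocene 5.333 − 2.58 = 2.753.
Ranking these from shortest: Holocene < Pliocene < Lopingian < Paleocene < Furongian < Guadalupian.
Position 3 in that ranking is Lopingian, which lasted 7.608 Myr.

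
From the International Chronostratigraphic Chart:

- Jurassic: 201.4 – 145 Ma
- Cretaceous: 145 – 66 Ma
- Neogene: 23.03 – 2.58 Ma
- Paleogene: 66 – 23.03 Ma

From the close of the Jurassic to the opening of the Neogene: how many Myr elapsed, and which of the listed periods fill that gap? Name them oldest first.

The Jurassic closes at 145 Ma and the Neogene opens at 23.03 Ma, so the interval is 145 − 23.03 = 121.97 Myr.
A period fits inside if it starts at or after 145 Ma and ends at or before 23.03 Ma; oldest first that gives Cretaceous, Paleogene.

121.97 million years; Cretaceous, Paleogene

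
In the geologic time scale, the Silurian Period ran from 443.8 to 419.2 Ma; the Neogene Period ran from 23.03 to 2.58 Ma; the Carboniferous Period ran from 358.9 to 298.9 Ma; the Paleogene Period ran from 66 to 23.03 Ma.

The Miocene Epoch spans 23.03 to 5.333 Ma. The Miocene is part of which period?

Neogene

The Miocene (23.03–5.333 Ma) lies entirely within 23.03–2.58 Ma, the Neogene Period.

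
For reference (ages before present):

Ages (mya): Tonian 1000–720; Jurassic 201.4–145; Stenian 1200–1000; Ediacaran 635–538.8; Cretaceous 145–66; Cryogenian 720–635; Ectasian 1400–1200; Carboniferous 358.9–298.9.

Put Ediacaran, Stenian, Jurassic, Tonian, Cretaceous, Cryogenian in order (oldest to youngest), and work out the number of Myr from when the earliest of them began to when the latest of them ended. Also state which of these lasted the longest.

Start ages (Ma): Stenian 1200, Tonian 1000, Cryogenian 720, Ediacaran 635, Jurassic 201.4, Cretaceous 145.
Ordered oldest to youngest: Stenian, Tonian, Cryogenian, Ediacaran, Jurassic, Cretaceous.
Span = 1200 − 66 = 1134 Myr.
Durations: Ediacaran 96.2, Cretaceous 79, Tonian 280, Stenian 200, Cryogenian 85, Jurassic 56.4 → longest is Tonian (280 Myr).

Stenian, Tonian, Cryogenian, Ediacaran, Jurassic, Cretaceous; total span 1134 Myr; longest is Tonian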